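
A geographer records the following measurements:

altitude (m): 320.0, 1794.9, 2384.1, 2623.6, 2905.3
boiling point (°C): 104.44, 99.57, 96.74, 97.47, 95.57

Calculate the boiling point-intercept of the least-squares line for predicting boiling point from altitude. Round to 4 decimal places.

n = 5, Σx = 10027.9, Σy = 493.79, Σxy = 976158.64, Σx² = 24332043.87
Sxx = Σx² − (Σx)²/n = 24332043.87 − 20111755.682 = 4220288.188
Sxy = Σxy − (Σx)(Σy)/n = 976158.64 − 990335.3482 = -14176.7082
b = Sxy/Sxx = -14176.7082/4220288.188 = -0.003359
a = ȳ − b·x̄ = 98.758 − (-0.003359)·2005.58 = 105.495104

105.4951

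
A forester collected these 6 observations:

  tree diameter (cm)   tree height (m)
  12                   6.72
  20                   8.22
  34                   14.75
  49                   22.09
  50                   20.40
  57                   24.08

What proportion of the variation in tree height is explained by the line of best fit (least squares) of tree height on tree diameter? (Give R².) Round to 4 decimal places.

0.9861

n = 6, Σx = 222, Σy = 96.26, Σxy = 4221.51, Σx² = 9850, Σy² = 1814.2638
Sxx = Σx² − (Σx)²/n = 9850 − 8214 = 1636
Sxy = Σxy − (Σx)(Σy)/n = 4221.51 − 3561.62 = 659.89
Syy = Σy² − (Σy)²/n = 1814.2638 − 1544.331267 = 269.932533
R² = Sxy²/(Sxx·Syy) = (659.89)²/(1636·269.932533) = 0.986063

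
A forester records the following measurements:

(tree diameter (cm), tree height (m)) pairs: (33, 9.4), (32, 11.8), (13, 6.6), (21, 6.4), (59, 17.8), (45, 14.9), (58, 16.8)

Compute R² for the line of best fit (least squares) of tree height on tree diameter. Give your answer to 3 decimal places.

0.944

n = 7, Σx = 261, Σy = 83.7, Σxy = 3603.1, Σx² = 11593, Σy² = 1133.21
Sxx = Σx² − (Σx)²/n = 11593 − 9731.571429 = 1861.428571
Sxy = Σxy − (Σx)(Σy)/n = 3603.1 − 3120.814286 = 482.285714
Syy = Σy² − (Σy)²/n = 1133.21 − 1000.812857 = 132.397143
R² = Sxy²/(Sxx·Syy) = (482.285714)²/(1861.428571·132.397143) = 0.943808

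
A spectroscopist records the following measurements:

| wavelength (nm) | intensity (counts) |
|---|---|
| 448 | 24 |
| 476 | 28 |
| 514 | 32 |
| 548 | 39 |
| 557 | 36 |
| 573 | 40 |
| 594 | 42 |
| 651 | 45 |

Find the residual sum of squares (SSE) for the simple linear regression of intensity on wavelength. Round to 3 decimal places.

18.780

n = 8, Σx = 4361, Σy = 286, Σxy = 159115, Σx² = 2406995, Σy² = 10590
Sxx = Σx² − (Σx)²/n = 2406995 − 2377290.125 = 29704.875
Sxy = Σxy − (Σx)(Σy)/n = 159115 − 155905.75 = 3209.25
Syy = Σy² − (Σy)²/n = 10590 − 10224.5 = 365.5
b = Sxy/Sxx = 3209.25/29704.875 = 0.108038
SSE = Syy − b·Sxy = 365.5 − 0.108038·3209.25 = 18.779620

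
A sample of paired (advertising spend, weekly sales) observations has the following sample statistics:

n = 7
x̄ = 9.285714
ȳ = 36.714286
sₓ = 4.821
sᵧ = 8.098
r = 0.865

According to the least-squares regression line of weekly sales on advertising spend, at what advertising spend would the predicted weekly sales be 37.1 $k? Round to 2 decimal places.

9.55

b = r · sᵧ/sₓ = 0.865 · 8.098/4.821 = 1.452970
a = ȳ − b·x̄ = 36.714286 − 1.452970·9.285714 = 23.222419
Set a + b·x = 37.1: x = (37.1 − 23.222419) / 1.452970 = 9.551180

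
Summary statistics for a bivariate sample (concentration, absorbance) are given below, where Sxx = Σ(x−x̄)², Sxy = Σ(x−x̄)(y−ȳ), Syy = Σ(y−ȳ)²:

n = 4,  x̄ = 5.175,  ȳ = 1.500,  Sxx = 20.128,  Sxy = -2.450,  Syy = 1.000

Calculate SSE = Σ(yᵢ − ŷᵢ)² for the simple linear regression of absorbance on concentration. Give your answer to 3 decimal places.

b = Sxy/Sxx = -2.45/20.128 = -0.121721
SSE = Syy − b·Sxy = 1 − (-0.121721)·(-2.45) = 0.701784

0.702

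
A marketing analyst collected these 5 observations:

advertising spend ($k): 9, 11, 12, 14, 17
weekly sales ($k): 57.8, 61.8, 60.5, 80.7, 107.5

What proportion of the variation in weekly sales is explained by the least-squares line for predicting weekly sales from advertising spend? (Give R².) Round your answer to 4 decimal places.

0.8998

n = 5, Σx = 63, Σy = 368.3, Σxy = 4883.3, Σx² = 831, Σy² = 28889.07
Sxx = Σx² − (Σx)²/n = 831 − 793.8 = 37.2
Sxy = Σxy − (Σx)(Σy)/n = 4883.3 − 4640.58 = 242.72
Syy = Σy² − (Σy)²/n = 28889.07 − 27128.978 = 1760.092
R² = Sxy²/(Sxx·Syy) = (242.72)²/(37.2·1760.092) = 0.899773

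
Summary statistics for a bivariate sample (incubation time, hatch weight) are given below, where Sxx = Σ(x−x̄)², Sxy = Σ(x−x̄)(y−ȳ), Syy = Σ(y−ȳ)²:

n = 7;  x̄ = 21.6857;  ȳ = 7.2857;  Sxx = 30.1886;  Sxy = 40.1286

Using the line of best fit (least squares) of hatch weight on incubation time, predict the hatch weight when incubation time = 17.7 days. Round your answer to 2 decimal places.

1.99

b = Sxy/Sxx = 40.1286/30.1886 = 1.329263
a = ȳ − b·x̄ = 7.2857 − 1.329263·21.6857 = -21.540307
ŷ(17.7) = a + b·17.7 = -21.540307 + 1.329263·17.7 = 1.987655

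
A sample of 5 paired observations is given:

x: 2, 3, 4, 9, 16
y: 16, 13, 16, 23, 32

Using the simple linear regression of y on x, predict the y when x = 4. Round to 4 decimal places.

n = 5, Σx = 34, Σy = 100, Σxy = 854, Σx² = 366
Sxx = Σx² − (Σx)²/n = 366 − 231.2 = 134.8
Sxy = Σxy − (Σx)(Σy)/n = 854 − 680 = 174
b = Sxy/Sxx = 174/134.8 = 1.290801
a = ȳ − b·x̄ = 20 − 1.290801·6.8 = 11.222552
ŷ(4) = a + b·4 = 11.222552 + 1.290801·4 = 16.385757

16.3858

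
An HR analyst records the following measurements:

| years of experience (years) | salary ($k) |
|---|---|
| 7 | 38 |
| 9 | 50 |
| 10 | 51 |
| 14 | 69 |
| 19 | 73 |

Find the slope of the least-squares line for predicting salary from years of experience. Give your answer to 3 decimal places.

n = 5, Σx = 59, Σy = 281, Σxy = 3579, Σx² = 787
Sxx = Σx² − (Σx)²/n = 787 − 696.2 = 90.8
Sxy = Σxy − (Σx)(Σy)/n = 3579 − 3315.8 = 263.2
b = Sxy/Sxx = 263.2/90.8 = 2.898678

2.899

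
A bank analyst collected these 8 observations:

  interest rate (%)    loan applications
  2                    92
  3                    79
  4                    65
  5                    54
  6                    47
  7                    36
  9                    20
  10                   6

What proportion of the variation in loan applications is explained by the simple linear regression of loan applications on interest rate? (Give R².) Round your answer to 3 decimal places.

n = 8, Σx = 46, Σy = 399, Σxy = 1725, Σx² = 320, Σy² = 25787
Sxx = Σx² − (Σx)²/n = 320 − 264.5 = 55.5
Sxy = Σxy − (Σx)(Σy)/n = 1725 − 2294.25 = -569.25
Syy = Σy² − (Σy)²/n = 25787 − 19900.125 = 5886.875
R² = Sxy²/(Sxx·Syy) = (-569.25)²/(55.5·5886.875) = 0.991810

0.992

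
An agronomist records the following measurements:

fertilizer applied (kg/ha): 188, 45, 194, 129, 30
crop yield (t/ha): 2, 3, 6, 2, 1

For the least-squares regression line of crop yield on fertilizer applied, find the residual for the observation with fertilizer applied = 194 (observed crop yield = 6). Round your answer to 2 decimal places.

n = 5, Σx = 586, Σy = 14, Σxy = 1963, Σx² = 92546
Sxx = Σx² − (Σx)²/n = 92546 − 68679.2 = 23866.8
Sxy = Σxy − (Σx)(Σy)/n = 1963 − 1640.8 = 322.2
b = Sxy/Sxx = 322.2/23866.8 = 0.013500
a = ȳ − b·x̄ = 2.8 − 0.013500·117.2 = 1.217809
ŷ(194) = 1.217809 + 0.013500·194 = 3.836794
residual = y − ŷ = 6 − 3.836794 = 2.163206

2.16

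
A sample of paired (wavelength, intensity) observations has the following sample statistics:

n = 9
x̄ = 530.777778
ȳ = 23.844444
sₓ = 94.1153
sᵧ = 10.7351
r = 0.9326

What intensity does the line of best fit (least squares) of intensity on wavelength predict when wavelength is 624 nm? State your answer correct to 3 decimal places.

b = r · sᵧ/sₓ = 0.9326 · 10.7351/94.1153 = 0.106375
a = ȳ − b·x̄ = 23.844444 − 0.106375·530.777778 = -32.617263
ŷ(624) = a + b·624 = -32.617263 + 0.106375·624 = 33.760997

33.761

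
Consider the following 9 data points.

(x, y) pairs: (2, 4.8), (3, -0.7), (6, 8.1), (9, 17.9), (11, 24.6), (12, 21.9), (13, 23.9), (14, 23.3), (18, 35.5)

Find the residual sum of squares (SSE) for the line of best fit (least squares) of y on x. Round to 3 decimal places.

65.559

n = 9, Σx = 88, Σy = 159.3, Σxy = 2026.5, Σx² = 1084, Σy² = 3868.67
Sxx = Σx² − (Σx)²/n = 1084 − 860.444444 = 223.555556
Sxy = Σxy − (Σx)(Σy)/n = 2026.5 − 1557.6 = 468.9
Syy = Σy² − (Σy)²/n = 3868.67 − 2819.61 = 1049.06
b = Sxy/Sxx = 468.9/223.555556 = 2.097465
SSE = Syy − b·Sxy = 1049.06 − 2.097465·468.9 = 65.558564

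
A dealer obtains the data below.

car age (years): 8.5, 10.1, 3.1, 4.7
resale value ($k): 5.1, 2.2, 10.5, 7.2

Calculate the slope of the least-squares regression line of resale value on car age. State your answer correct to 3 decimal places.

n = 4, Σx = 26.4, Σy = 25, Σxy = 131.96, Σx² = 205.96
Sxx = Σx² − (Σx)²/n = 205.96 − 174.24 = 31.72
Sxy = Σxy − (Σx)(Σy)/n = 131.96 − 165 = -33.04
b = Sxy/Sxx = -33.04/31.72 = -1.041614

-1.042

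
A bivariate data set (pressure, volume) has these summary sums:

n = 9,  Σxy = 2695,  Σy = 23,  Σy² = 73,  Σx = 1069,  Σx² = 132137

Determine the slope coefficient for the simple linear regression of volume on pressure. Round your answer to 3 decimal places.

-0.007

Sxx = Σx² − (Σx)²/n = 132137 − 126973.444444 = 5163.555556
Sxy = Σxy − (Σx)(Σy)/n = 2695 − 2731.888889 = -36.888889
b = Sxy/Sxx = -36.888889/5163.555556 = -0.007144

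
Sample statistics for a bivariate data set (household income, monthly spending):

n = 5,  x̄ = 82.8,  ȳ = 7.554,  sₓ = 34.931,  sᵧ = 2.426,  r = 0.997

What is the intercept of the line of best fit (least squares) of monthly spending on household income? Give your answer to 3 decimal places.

1.821

b = r · sᵧ/sₓ = 0.997 · 2.426/34.931 = 0.069243
a = ȳ − b·x̄ = 7.554 − 0.069243·82.8 = 1.820692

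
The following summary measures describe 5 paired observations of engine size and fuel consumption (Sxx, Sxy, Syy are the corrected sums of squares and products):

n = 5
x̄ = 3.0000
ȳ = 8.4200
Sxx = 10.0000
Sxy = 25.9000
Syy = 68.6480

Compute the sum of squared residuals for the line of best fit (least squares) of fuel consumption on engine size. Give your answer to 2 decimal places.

1.57

b = Sxy/Sxx = 25.9/10 = 2.59
SSE = Syy − b·Sxy = 68.648 − 2.59·25.9 = 1.567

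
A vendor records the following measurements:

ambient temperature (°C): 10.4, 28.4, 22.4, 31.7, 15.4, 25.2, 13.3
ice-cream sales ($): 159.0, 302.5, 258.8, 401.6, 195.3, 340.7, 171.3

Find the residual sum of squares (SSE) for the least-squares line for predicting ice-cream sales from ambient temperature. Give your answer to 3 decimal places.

n = 7, Σx = 146.8, Σy = 1829.2, Σxy = 42643.99, Σx² = 3470.46, Σy² = 528609.52
Sxx = Σx² − (Σx)²/n = 3470.46 − 3078.605714 = 391.854286
Sxy = Σxy − (Σx)(Σy)/n = 42643.99 − 38360.937143 = 4283.052857
Syy = Σy² − (Σy)²/n = 528609.52 − 477996.091429 = 50613.428571
b = Sxy/Sxx = 4283.052857/391.854286 = 10.930218
SSE = Syy − b·Sxy = 50613.428571 − 10.930218·4283.052857 = 3798.726153

3798.726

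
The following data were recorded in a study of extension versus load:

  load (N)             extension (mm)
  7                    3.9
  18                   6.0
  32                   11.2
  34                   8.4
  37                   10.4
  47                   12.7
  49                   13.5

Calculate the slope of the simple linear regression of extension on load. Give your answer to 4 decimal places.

n = 7, Σx = 224, Σy = 66.1, Σxy = 2422.5, Σx² = 8532
Sxx = Σx² − (Σx)²/n = 8532 − 7168 = 1364
Sxy = Σxy − (Σx)(Σy)/n = 2422.5 − 2115.2 = 307.3
b = Sxy/Sxx = 307.3/1364 = 0.225293

0.2253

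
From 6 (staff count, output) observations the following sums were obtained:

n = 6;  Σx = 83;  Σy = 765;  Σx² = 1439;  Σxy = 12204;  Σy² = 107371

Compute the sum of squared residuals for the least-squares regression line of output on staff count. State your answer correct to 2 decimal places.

793.06

Sxx = Σx² − (Σx)²/n = 1439 − 1148.166667 = 290.833333
Sxy = Σxy − (Σx)(Σy)/n = 12204 − 10582.5 = 1621.5
Syy = Σy² − (Σy)²/n = 107371 − 97537.5 = 9833.5
b = Sxy/Sxx = 1621.5/290.833333 = 5.575358
SSE = Syy − b·Sxy = 9833.5 − 5.575358·1621.5 = 793.056734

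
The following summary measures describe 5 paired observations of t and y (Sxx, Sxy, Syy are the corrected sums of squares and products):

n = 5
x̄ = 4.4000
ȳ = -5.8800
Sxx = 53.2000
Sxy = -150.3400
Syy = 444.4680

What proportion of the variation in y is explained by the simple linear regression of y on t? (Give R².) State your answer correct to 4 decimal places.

R² = Sxy²/(Sxx·Syy) = (-150.34)²/(53.2·444.468) = 0.955866

0.9559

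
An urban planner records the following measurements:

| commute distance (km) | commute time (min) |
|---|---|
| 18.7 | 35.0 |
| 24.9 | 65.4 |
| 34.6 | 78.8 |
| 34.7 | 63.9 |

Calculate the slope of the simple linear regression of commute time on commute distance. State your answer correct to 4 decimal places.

n = 4, Σx = 112.9, Σy = 243.1, Σxy = 7226.77, Σx² = 3370.95
Sxx = Σx² − (Σx)²/n = 3370.95 − 3186.6025 = 184.3475
Sxy = Σxy − (Σx)(Σy)/n = 7226.77 − 6861.4975 = 365.2725
b = Sxy/Sxx = 365.2725/184.3475 = 1.981435

1.9814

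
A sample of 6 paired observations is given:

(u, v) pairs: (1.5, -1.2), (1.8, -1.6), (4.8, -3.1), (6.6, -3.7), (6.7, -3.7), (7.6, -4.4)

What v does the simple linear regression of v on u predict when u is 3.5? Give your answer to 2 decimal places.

n = 6, Σx = 29, Σy = -17.7, Σxy = -102.21, Σx² = 174.74
Sxx = Σx² − (Σx)²/n = 174.74 − 140.166667 = 34.573333
Sxy = Σxy − (Σx)(Σy)/n = -102.21 − (-85.55) = -16.66
b = Sxy/Sxx = -16.66/34.573333 = -0.481874
a = ȳ − b·x̄ = -2.95 − (-0.481874)·4.833333 = -0.620941
ŷ(3.5) = a + b·3.5 = -0.620941 + (-0.481874)·3.5 = -2.307501

-2.31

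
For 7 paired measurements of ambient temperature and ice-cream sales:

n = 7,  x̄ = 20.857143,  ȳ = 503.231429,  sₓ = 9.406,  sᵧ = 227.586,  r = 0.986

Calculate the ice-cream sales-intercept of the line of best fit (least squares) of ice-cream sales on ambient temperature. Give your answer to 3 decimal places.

5.641

b = r · sᵧ/sₓ = 0.986 · 227.586/9.406 = 23.857091
a = ȳ − b·x̄ = 503.231429 − 23.857091·20.857143 = 5.640675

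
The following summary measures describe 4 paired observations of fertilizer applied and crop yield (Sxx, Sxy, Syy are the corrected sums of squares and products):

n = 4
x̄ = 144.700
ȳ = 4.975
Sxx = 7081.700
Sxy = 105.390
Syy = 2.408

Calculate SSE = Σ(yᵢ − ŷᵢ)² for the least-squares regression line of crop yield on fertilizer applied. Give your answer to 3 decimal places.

0.840

b = Sxy/Sxx = 105.39/7081.7 = 0.014882
SSE = Syy − b·Sxy = 2.408 − 0.014882·105.39 = 0.839584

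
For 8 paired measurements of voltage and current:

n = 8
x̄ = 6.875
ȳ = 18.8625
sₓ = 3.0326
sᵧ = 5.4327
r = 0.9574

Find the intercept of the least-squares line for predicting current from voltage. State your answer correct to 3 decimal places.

7.071

b = r · sᵧ/sₓ = 0.9574 · 5.4327/3.0326 = 1.715118
a = ȳ − b·x̄ = 18.8625 − 1.715118·6.875 = 7.071063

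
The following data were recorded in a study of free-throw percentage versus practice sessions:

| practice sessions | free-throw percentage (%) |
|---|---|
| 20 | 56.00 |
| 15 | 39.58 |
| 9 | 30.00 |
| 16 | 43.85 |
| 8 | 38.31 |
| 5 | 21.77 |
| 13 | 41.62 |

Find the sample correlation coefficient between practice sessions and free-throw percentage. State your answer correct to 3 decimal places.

0.920

n = 7, Σx = 86, Σy = 271.13, Σxy = 3641.69, Σx² = 1220, Σy² = 11199.2123
Sxx = Σx² − (Σx)²/n = 1220 − 1056.571429 = 163.428571
Sxy = Σxy − (Σx)(Σy)/n = 3641.69 − 3331.025714 = 310.664286
Syy = Σy² − (Σy)²/n = 11199.2123 − 10501.639557 = 697.572743
r = Sxy/√(Sxx·Syy) = 310.664286/√(114003.316833) = 310.664286/337.643772 = 0.920095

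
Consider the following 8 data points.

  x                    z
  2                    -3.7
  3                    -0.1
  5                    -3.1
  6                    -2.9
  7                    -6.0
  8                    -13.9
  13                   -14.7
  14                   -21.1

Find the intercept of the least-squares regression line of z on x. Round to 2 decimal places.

n = 8, Σx = 58, Σy = -65.5, Σxy = -680.3, Σx² = 552
Sxx = Σx² − (Σx)²/n = 552 − 420.5 = 131.5
Sxy = Σxy − (Σx)(Σy)/n = -680.3 − (-474.875) = -205.425
b = Sxy/Sxx = -205.425/131.5 = -1.562167
a = ȳ − b·x̄ = -8.1875 − (-1.562167)·7.25 = 3.138213

3.14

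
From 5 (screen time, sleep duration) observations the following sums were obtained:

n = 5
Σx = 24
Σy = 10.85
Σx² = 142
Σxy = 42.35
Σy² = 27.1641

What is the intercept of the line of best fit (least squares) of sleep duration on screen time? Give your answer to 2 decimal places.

Sxx = Σx² − (Σx)²/n = 142 − 115.2 = 26.8
Sxy = Σxy − (Σx)(Σy)/n = 42.35 − 52.08 = -9.73
b = Sxy/Sxx = -9.73/26.8 = -0.363060
a = ȳ − b·x̄ = 2.17 − (-0.363060)·4.8 = 3.912687

3.91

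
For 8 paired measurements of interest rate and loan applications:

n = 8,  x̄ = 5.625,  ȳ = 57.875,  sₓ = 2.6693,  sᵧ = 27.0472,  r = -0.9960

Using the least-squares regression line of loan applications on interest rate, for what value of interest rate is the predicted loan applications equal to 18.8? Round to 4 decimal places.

b = r · sᵧ/sₓ = -0.996 · 27.0472/2.6693 = -10.092163
a = ȳ − b·x̄ = 57.875 − (-10.092163)·5.625 = 114.643418
Set a + b·x = 18.8: x = (18.8 − 114.643418) / (-10.092163) = 9.496816

9.4968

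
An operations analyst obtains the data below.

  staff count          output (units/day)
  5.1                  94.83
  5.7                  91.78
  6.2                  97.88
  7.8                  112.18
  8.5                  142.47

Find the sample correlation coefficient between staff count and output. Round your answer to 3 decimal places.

n = 5, Σx = 33.3, Σy = 539.14, Σxy = 3699.634, Σx² = 230.03, Σy² = 59878.845
Sxx = Σx² − (Σx)²/n = 230.03 − 221.778 = 8.252
Sxy = Σxy − (Σx)(Σy)/n = 3699.634 − 3590.6724 = 108.9616
Syy = Σy² − (Σy)²/n = 59878.845 − 58134.38792 = 1744.45708
r = Sxy/√(Sxx·Syy) = 108.9616/√(14395.259824) = 108.9616/119.980248 = 0.908163

0.908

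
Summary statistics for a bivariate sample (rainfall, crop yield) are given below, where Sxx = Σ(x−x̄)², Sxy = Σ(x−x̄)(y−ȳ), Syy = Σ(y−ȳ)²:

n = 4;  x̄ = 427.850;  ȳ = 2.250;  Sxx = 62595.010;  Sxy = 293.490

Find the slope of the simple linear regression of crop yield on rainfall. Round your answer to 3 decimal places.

0.005

b = Sxy/Sxx = 293.49/62595.01 = 0.004689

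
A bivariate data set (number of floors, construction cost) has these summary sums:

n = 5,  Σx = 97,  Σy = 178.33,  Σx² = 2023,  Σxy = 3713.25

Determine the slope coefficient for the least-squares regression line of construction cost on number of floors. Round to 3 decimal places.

Sxx = Σx² − (Σx)²/n = 2023 − 1881.8 = 141.2
Sxy = Σxy − (Σx)(Σy)/n = 3713.25 − 3459.602 = 253.648
b = Sxy/Sxx = 253.648/141.2 = 1.796374

1.796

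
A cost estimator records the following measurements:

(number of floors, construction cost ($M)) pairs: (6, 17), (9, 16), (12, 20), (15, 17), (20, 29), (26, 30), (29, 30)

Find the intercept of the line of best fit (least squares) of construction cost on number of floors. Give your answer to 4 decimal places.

11.0057

n = 7, Σx = 117, Σy = 159, Σxy = 2971, Σx² = 2403
Sxx = Σx² − (Σx)²/n = 2403 − 1955.571429 = 447.428571
Sxy = Σxy − (Σx)(Σy)/n = 2971 − 2657.571429 = 313.428571
b = Sxy/Sxx = 313.428571/447.428571 = 0.700511
a = ȳ − b·x̄ = 22.714286 − 0.700511·16.714286 = 11.005747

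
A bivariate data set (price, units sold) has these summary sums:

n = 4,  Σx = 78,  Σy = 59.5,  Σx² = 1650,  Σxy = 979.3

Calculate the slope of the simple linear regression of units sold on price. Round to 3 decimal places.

-1.403

Sxx = Σx² − (Σx)²/n = 1650 − 1521 = 129
Sxy = Σxy − (Σx)(Σy)/n = 979.3 − 1160.25 = -180.95
b = Sxy/Sxx = -180.95/129 = -1.402713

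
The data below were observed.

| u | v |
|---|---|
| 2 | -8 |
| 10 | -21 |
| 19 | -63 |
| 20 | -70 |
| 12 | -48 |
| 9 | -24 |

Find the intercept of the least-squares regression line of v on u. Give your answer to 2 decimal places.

n = 6, Σx = 72, Σy = -234, Σxy = -3615, Σx² = 1090
Sxx = Σx² − (Σx)²/n = 1090 − 864 = 226
Sxy = Σxy − (Σx)(Σy)/n = -3615 − (-2808) = -807
b = Sxy/Sxx = -807/226 = -3.570796
a = ȳ − b·x̄ = -39 − (-3.570796)·12 = 3.849558

3.85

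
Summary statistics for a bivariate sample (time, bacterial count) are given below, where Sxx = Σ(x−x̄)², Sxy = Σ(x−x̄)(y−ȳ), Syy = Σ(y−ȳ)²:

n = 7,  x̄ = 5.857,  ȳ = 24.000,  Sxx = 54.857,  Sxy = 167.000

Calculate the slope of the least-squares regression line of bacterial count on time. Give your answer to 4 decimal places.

3.0443

b = Sxy/Sxx = 167/54.857 = 3.044279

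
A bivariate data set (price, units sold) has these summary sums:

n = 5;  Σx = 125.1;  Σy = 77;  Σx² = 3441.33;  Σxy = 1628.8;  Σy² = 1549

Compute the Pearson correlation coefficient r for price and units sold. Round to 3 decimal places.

-0.885

Sxx = Σx² − (Σx)²/n = 3441.33 − 3130.002 = 311.328
Sxy = Σxy − (Σx)(Σy)/n = 1628.8 − 1926.54 = -297.74
Syy = Σy² − (Σy)²/n = 1549 − 1185.8 = 363.2
r = Sxy/√(Sxx·Syy) = -297.74/√(113074.3296) = -297.74/336.265267 = -0.885432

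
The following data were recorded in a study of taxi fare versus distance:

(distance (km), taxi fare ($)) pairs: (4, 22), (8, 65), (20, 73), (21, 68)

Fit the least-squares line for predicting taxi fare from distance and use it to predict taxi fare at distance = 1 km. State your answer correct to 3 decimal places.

n = 4, Σx = 53, Σy = 228, Σxy = 3496, Σx² = 921
Sxx = Σx² − (Σx)²/n = 921 − 702.25 = 218.75
Sxy = Σxy − (Σx)(Σy)/n = 3496 − 3021 = 475
b = Sxy/Sxx = 475/218.75 = 2.171429
a = ȳ − b·x̄ = 57 − 2.171429·13.25 = 28.228571
ŷ(1) = a + b·1 = 28.228571 + 2.171429·1 = 30.4

30.400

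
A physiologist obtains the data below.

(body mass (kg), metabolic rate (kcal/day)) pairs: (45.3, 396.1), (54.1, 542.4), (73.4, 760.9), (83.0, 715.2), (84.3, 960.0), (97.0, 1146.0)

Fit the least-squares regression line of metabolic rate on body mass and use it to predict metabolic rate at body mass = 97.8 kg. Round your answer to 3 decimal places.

n = 6, Σx = 437.1, Σy = 4520.6, Σxy = 354588.83, Σx² = 33770.95
Sxx = Σx² − (Σx)²/n = 33770.95 − 31842.735 = 1928.215
Sxy = Σxy − (Σx)(Σy)/n = 354588.83 − 329325.71 = 25263.12
b = Sxy/Sxx = 25263.12/1928.215 = 13.101817
a = ȳ − b·x̄ = 753.433333 − 13.101817·72.85 = -201.034033
ŷ(97.8) = a + b·97.8 = -201.034033 + 13.101817·97.8 = 1080.323667

1080.324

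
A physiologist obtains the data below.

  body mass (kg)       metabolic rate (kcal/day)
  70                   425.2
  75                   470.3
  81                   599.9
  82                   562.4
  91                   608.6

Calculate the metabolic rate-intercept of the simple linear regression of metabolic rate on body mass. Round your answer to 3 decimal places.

n = 5, Σx = 399, Σy = 2666.4, Σxy = 215127.8, Σx² = 32091
Sxx = Σx² − (Σx)²/n = 32091 − 31840.2 = 250.8
Sxy = Σxy − (Σx)(Σy)/n = 215127.8 − 212778.72 = 2349.08
b = Sxy/Sxx = 2349.08/250.8 = 9.366348
a = ȳ − b·x̄ = 533.28 − 9.366348·79.8 = -214.154545

-214.155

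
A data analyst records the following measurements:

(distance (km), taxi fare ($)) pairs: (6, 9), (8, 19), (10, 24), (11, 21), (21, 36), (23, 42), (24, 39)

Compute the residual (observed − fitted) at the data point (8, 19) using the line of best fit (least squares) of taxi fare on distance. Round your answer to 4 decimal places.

n = 7, Σx = 103, Σy = 190, Σxy = 3335, Σx² = 1867
Sxx = Σx² − (Σx)²/n = 1867 − 1515.571429 = 351.428571
Sxy = Σxy − (Σx)(Σy)/n = 3335 − 2795.714286 = 539.285714
b = Sxy/Sxx = 539.285714/351.428571 = 1.534553
a = ȳ − b·x̄ = 27.142857 − 1.534553·14.714286 = 4.563008
ŷ(8) = 4.563008 + 1.534553·8 = 16.839431
residual = y − ŷ = 19 − 16.839431 = 2.160569

2.1606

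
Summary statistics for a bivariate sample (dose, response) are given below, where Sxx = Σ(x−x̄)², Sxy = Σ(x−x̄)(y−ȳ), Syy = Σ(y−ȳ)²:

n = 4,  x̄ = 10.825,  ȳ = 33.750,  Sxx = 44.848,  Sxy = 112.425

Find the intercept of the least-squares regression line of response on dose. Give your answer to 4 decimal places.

b = Sxy/Sxx = 112.425/44.848 = 2.506801
a = ȳ − b·x̄ = 33.75 − 2.506801·10.825 = 6.613882

6.6139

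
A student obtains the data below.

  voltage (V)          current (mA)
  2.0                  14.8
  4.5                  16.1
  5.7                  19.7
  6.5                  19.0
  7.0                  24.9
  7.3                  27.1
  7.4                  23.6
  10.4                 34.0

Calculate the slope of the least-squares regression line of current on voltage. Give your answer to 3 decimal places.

2.410

n = 8, Σx = 50.8, Σy = 179.2, Σxy = 1238.21, Σx² = 364.2
Sxx = Σx² − (Σx)²/n = 364.2 − 322.58 = 41.62
Sxy = Σxy − (Σx)(Σy)/n = 1238.21 − 1137.92 = 100.29
b = Sxy/Sxx = 100.29/41.62 = 2.409659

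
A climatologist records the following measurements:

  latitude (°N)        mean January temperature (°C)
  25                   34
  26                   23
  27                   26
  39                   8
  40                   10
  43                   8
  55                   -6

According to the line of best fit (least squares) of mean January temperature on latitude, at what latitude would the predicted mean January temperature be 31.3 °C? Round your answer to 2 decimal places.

22.50

n = 7, Σx = 255, Σy = 103, Σxy = 2876, Σx² = 10025
Sxx = Σx² − (Σx)²/n = 10025 − 9289.285714 = 735.714286
Sxy = Σxy − (Σx)(Σy)/n = 2876 − 3752.142857 = -876.142857
b = Sxy/Sxx = -876.142857/735.714286 = -1.190874
a = ȳ − b·x̄ = 14.714286 − (-1.190874)·36.428571 = 58.096117
Set a + b·x = 31.3: x = (31.3 − 58.096117) / (-1.190874) = 22.501223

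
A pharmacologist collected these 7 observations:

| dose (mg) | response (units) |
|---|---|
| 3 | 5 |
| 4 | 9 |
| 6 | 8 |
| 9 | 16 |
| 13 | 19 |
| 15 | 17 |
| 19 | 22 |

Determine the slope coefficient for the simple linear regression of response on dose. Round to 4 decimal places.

n = 7, Σx = 69, Σy = 96, Σxy = 1163, Σx² = 897
Sxx = Σx² − (Σx)²/n = 897 − 680.142857 = 216.857143
Sxy = Σxy − (Σx)(Σy)/n = 1163 − 946.285714 = 216.714286
b = Sxy/Sxx = 216.714286/216.857143 = 0.999341

0.9993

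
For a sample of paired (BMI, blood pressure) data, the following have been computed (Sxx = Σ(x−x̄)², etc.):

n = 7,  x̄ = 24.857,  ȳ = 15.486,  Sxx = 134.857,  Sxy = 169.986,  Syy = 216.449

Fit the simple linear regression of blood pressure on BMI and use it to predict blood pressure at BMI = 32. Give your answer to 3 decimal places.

b = Sxy/Sxx = 169.986/134.857 = 1.260491
a = ȳ − b·x̄ = 15.486 − 1.260491·24.857 = -15.846018
ŷ(32) = a + b·32 = -15.846018 + 1.260491·32 = 24.489685

24.490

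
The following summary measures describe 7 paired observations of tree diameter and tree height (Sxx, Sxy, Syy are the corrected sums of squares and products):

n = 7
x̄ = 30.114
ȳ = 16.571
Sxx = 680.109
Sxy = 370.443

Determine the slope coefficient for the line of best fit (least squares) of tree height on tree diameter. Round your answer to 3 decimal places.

0.545

b = Sxy/Sxx = 370.443/680.109 = 0.544682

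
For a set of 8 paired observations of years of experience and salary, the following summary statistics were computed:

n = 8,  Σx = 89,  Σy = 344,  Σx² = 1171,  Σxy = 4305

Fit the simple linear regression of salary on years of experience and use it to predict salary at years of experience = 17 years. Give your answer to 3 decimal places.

Sxx = Σx² − (Σx)²/n = 1171 − 990.125 = 180.875
Sxy = Σxy − (Σx)(Σy)/n = 4305 − 3827 = 478
b = Sxy/Sxx = 478/180.875 = 2.642709
a = ȳ − b·x̄ = 43 − 2.642709·11.125 = 13.599862
ŷ(17) = a + b·17 = 13.599862 + 2.642709·17 = 58.525916

58.526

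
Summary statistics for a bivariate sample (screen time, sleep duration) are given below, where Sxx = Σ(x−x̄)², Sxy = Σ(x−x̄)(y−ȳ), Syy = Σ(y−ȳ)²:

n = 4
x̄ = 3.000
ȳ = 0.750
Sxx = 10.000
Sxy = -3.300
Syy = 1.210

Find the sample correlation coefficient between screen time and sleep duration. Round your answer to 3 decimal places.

-0.949

r = Sxy/√(Sxx·Syy) = -3.3/√(12.1) = -3.3/3.478505 = -0.948683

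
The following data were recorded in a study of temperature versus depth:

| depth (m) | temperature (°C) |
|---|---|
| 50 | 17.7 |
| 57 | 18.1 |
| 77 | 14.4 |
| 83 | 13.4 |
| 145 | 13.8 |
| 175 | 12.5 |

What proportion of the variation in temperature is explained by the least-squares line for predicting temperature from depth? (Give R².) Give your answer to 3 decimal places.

n = 6, Σx = 587, Σy = 89.9, Σxy = 8326.2, Σx² = 70217, Σy² = 1374.51
Sxx = Σx² − (Σx)²/n = 70217 − 57428.166667 = 12788.833333
Sxy = Σxy − (Σx)(Σy)/n = 8326.2 − 8795.216667 = -469.016667
Syy = Σy² − (Σy)²/n = 1374.51 − 1347.001667 = 27.508333
R² = Sxy²/(Sxx·Syy) = (-469.016667)²/(12788.833333·27.508333) = 0.625290

0.625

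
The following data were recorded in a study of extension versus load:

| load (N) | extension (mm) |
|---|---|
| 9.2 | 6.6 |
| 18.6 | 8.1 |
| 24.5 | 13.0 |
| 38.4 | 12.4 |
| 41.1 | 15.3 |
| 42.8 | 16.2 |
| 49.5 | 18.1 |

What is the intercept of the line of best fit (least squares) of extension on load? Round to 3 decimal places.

n = 7, Σx = 224.1, Σy = 89.7, Σxy = 3224.18, Σx² = 8476.71
Sxx = Σx² − (Σx)²/n = 8476.71 − 7174.401429 = 1302.308571
Sxy = Σxy − (Σx)(Σy)/n = 3224.18 − 2871.681429 = 352.498571
b = Sxy/Sxx = 352.498571/1302.308571 = 0.270672
a = ȳ − b·x̄ = 12.814286 − 0.270672·32.014286 = 4.148912

4.149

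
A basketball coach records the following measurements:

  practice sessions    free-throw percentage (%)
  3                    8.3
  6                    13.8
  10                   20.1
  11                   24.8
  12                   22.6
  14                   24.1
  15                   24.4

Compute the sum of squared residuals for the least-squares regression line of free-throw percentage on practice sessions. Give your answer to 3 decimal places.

n = 7, Σx = 71, Σy = 138.1, Σxy = 1556.1, Σx² = 831, Σy² = 2965.31
Sxx = Σx² − (Σx)²/n = 831 − 720.142857 = 110.857143
Sxy = Σxy − (Σx)(Σy)/n = 1556.1 − 1400.728571 = 155.371429
Syy = Σy² − (Σy)²/n = 2965.31 − 2724.515714 = 240.794286
b = Sxy/Sxx = 155.371429/110.857143 = 1.401546
SSE = Syy − b·Sxy = 240.794286 − 1.401546·155.371429 = 23.034021

23.034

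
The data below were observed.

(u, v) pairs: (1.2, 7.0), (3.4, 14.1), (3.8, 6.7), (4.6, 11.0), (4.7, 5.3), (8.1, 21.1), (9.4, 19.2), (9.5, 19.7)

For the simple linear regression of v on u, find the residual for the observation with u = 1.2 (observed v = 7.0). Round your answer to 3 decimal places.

1.678

n = 8, Σx = 44.7, Σy = 104.1, Σxy = 695.85, Σx² = 314.91
Sxx = Σx² − (Σx)²/n = 314.91 − 249.76125 = 65.14875
Sxy = Σxy − (Σx)(Σy)/n = 695.85 − 581.65875 = 114.19125
b = Sxy/Sxx = 114.19125/65.14875 = 1.752777
a = ȳ − b·x̄ = 13.0125 − 1.752777·5.5875 = 3.218857
ŷ(1.2) = 3.218857 + 1.752777·1.2 = 5.322190
residual = y − ŷ = 7.0 − 5.322190 = 1.677810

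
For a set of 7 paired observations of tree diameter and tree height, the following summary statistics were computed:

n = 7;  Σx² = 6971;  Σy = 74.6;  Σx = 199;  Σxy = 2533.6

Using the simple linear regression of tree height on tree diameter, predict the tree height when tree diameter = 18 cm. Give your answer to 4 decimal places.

7.3800

Sxx = Σx² − (Σx)²/n = 6971 − 5657.285714 = 1313.714286
Sxy = Σxy − (Σx)(Σy)/n = 2533.6 − 2120.771429 = 412.828571
b = Sxy/Sxx = 412.828571/1313.714286 = 0.314245
a = ȳ − b·x̄ = 10.657143 − 0.314245·28.428571 = 1.723597
ŷ(18) = a + b·18 = 1.723597 + 0.314245·18 = 7.380013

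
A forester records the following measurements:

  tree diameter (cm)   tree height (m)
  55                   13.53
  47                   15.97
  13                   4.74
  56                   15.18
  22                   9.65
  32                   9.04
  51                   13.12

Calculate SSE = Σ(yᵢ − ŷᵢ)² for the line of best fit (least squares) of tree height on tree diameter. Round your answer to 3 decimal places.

15.995

n = 7, Σx = 276, Σy = 81.23, Σxy = 3577.14, Σx² = 12648, Σy² = 1037.9803
Sxx = Σx² − (Σx)²/n = 12648 − 10882.285714 = 1765.714286
Sxy = Σxy − (Σx)(Σy)/n = 3577.14 − 3202.782857 = 374.357143
Syy = Σy² − (Σy)²/n = 1037.9803 − 942.616129 = 95.364171
b = Sxy/Sxx = 374.357143/1765.714286 = 0.212015
SSE = Syy − b·Sxy = 95.364171 − 0.212015·374.357143 = 15.995005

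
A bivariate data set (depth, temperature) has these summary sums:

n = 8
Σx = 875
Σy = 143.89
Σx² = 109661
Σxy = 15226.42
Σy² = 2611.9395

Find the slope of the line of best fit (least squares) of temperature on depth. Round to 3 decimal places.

-0.037

Sxx = Σx² − (Σx)²/n = 109661 − 95703.125 = 13957.875
Sxy = Σxy − (Σx)(Σy)/n = 15226.42 − 15737.96875 = -511.54875
b = Sxy/Sxx = -511.54875/13957.875 = -0.036649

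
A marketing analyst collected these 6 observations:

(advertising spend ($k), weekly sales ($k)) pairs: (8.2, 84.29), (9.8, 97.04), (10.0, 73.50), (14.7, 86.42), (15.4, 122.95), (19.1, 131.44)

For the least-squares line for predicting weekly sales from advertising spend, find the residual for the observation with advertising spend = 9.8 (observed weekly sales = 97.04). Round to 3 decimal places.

11.268

n = 6, Σx = 77.2, Σy = 595.64, Σxy = 8051.478, Σx² = 1081.34
Sxx = Σx² − (Σx)²/n = 1081.34 − 993.306667 = 88.033333
Sxy = Σxy − (Σx)(Σy)/n = 8051.478 − 7663.901333 = 387.576667
b = Sxy/Sxx = 387.576667/88.033333 = 4.402613
a = ȳ − b·x̄ = 99.273333 − 4.402613·12.866667 = 42.626384
ŷ(9.8) = 42.626384 + 4.402613·9.8 = 85.771988
residual = y − ŷ = 97.04 − 85.771988 = 11.268012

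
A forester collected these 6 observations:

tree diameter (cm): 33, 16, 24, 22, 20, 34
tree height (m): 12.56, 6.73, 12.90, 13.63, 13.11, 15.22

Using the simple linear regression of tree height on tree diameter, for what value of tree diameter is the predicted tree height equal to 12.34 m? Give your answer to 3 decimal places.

24.765

n = 6, Σx = 149, Σy = 74.15, Σxy = 1911.3, Σx² = 3961
Sxx = Σx² − (Σx)²/n = 3961 − 3700.166667 = 260.833333
Sxy = Σxy − (Σx)(Σy)/n = 1911.3 − 1841.391667 = 69.908333
b = Sxy/Sxx = 69.908333/260.833333 = 0.268019
a = ȳ − b·x̄ = 12.358333 − 0.268019·24.833333 = 5.702524
Set a + b·x = 12.34: x = (12.34 − 5.702524) / 0.268019 = 24.764930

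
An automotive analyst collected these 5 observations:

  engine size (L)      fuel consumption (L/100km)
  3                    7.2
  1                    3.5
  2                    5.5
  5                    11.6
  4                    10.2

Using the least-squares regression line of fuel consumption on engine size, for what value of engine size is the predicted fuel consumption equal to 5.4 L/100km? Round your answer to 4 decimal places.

1.9474

n = 5, Σx = 15, Σy = 38, Σxy = 134.9, Σx² = 55
Sxx = Σx² − (Σx)²/n = 55 − 45 = 10
Sxy = Σxy − (Σx)(Σy)/n = 134.9 − 114 = 20.9
b = Sxy/Sxx = 20.9/10 = 2.09
a = ȳ − b·x̄ = 7.6 − 2.09·3 = 1.33
Set a + b·x = 5.4: x = (5.4 − 1.33) / 2.09 = 1.947368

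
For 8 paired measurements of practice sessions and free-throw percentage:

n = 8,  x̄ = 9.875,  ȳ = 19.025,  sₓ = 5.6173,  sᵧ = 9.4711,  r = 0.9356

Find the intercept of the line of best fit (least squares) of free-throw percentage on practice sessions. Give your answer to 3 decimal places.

b = r · sᵧ/sₓ = 0.9356 · 9.4711/5.6173 = 1.577477
a = ȳ − b·x̄ = 19.025 − 1.577477·9.875 = 3.447415

3.447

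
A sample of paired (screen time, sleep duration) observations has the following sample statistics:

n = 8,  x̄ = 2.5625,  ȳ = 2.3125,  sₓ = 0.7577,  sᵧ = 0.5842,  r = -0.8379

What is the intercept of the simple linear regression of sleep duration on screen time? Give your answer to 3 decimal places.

3.968

b = r · sᵧ/sₓ = -0.8379 · 0.5842/0.7577 = -0.646036
a = ȳ − b·x̄ = 2.3125 − (-0.646036)·2.5625 = 3.967966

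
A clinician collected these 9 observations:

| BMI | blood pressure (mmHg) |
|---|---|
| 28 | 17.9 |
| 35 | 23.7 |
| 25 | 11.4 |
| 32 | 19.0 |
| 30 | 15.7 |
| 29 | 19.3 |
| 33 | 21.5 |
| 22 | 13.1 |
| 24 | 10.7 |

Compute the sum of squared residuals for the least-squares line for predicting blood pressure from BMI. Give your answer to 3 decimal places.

n = 9, Σx = 258, Σy = 152.3, Σxy = 4508.9, Σx² = 7548, Σy² = 2740.39
Sxx = Σx² − (Σx)²/n = 7548 − 7396 = 152
Sxy = Σxy − (Σx)(Σy)/n = 4508.9 − 4365.933333 = 142.966667
Syy = Σy² − (Σy)²/n = 2740.39 − 2577.254444 = 163.135556
b = Sxy/Sxx = 142.966667/152 = 0.940570
SSE = Syy − b·Sxy = 163.135556 − 0.940570·142.966667 = 28.665373

28.665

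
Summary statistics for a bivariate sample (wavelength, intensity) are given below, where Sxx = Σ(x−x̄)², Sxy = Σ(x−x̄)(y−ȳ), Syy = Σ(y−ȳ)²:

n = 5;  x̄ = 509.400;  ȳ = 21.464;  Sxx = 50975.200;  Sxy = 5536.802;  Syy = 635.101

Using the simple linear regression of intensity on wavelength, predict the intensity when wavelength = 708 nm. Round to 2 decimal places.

b = Sxy/Sxx = 5536.802/50975.2 = 0.108618
a = ȳ − b·x̄ = 21.464 − 0.108618·509.4 = -33.865787
ŷ(708) = a + b·708 = -33.865787 + 0.108618·708 = 43.035448

43.04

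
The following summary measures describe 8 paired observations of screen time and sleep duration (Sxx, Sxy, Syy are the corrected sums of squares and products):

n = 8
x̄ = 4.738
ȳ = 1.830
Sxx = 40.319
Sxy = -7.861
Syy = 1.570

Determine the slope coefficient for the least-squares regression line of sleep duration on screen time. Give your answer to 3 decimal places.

b = Sxy/Sxx = -7.861/40.319 = -0.194970

-0.195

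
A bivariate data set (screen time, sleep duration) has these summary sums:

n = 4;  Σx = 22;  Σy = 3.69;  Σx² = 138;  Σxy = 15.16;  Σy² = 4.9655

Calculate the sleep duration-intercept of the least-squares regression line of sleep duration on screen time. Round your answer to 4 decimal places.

2.5838

Sxx = Σx² − (Σx)²/n = 138 − 121 = 17
Sxy = Σxy − (Σx)(Σy)/n = 15.16 − 20.295 = -5.135
b = Sxy/Sxx = -5.135/17 = -0.302059
a = ȳ − b·x̄ = 0.9225 − (-0.302059)·5.5 = 2.583824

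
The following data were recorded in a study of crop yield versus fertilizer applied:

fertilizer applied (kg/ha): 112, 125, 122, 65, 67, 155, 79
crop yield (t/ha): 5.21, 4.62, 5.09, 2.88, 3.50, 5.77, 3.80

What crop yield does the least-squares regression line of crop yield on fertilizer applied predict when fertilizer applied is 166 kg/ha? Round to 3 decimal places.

n = 7, Σx = 725, Σy = 30.87, Σxy = 3398.25, Σx² = 82033
Sxx = Σx² − (Σx)²/n = 82033 − 75089.285714 = 6943.714286
Sxy = Σxy − (Σx)(Σy)/n = 3398.25 − 3197.25 = 201
b = Sxy/Sxx = 201/6943.714286 = 0.028947
a = ȳ − b·x̄ = 4.41 − 0.028947·103.571429 = 1.411913
ŷ(166) = a + b·166 = 1.411913 + 0.028947·166 = 6.217123

6.217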